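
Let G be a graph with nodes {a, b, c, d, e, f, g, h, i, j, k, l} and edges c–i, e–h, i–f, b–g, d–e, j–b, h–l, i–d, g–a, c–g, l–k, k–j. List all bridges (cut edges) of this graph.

a-g, f-i

The edges on the cycle c-i-d-e-h-l-k-j-b-g-c are not bridges since each lies on that cycle.
But removing i–f disconnects i from f; removing g–a disconnects g from a — these are bridges.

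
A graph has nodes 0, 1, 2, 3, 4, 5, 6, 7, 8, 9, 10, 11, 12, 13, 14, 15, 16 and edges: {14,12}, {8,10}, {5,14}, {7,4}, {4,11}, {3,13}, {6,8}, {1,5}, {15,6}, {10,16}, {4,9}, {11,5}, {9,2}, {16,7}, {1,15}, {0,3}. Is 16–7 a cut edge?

After removing 16–7, the path 16-10-8-6-15-1-5-11-4-7 still connects them, so the edge is not a bridge.

No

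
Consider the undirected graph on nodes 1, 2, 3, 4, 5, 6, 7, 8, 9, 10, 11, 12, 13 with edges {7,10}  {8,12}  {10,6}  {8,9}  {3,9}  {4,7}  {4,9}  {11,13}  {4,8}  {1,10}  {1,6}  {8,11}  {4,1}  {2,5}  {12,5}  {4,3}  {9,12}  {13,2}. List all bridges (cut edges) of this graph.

The edges on the cycle 4-7-10-6-1-4 are not bridges since each lies on that cycle.
Every edge lies on some cycle, so there are no bridges.

none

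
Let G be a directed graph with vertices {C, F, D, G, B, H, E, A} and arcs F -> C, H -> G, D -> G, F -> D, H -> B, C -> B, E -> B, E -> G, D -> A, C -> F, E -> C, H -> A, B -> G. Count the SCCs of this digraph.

7

{C, F} are all mutually reachable — one SCC of size 2.
{E} is an SCC by itself.
{G} is an SCC by itself.
{A} is an SCC by itself.
{B} is an SCC by itself.
(and 2 more singleton SCCs)
That gives 7 strongly connected components.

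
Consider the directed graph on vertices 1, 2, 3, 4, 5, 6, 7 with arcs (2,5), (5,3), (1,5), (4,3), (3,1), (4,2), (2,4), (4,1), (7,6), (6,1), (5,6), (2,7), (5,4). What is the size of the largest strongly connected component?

{1, 2, 3, 4, 5, 6, 7} are all mutually reachable — one SCC of size 7.
The largest has 7 vertices.

7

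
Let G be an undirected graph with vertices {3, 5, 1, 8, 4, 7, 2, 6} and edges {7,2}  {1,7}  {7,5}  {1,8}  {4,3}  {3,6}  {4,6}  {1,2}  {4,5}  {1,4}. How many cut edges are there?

1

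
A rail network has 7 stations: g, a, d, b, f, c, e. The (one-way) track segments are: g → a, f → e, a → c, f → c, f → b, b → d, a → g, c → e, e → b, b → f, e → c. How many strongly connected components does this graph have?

3

{b, c, e, f} are all mutually reachable — one SCC of size 4.
{a, g} are all mutually reachable — one SCC of size 2.
{d} is an SCC by itself.
That gives 3 strongly connected components.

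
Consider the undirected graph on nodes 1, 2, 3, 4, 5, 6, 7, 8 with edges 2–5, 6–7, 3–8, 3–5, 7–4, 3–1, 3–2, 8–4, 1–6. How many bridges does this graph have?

The edges on the cycle 3-2-5-3 are not bridges since each lies on that cycle.
Every edge lies on some cycle, so there are no bridges.

0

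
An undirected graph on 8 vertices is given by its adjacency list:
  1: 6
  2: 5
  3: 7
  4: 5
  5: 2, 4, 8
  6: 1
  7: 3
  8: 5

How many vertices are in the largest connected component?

4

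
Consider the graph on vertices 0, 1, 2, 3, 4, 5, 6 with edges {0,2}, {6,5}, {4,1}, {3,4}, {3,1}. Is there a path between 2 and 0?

Yes

From 2 we can reach 0, 2, which includes 0.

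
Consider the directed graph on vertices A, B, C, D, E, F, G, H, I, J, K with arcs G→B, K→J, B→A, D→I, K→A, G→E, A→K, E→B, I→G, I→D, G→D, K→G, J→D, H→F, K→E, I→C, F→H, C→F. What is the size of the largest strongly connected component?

8

{A, B, D, E, G, I, J, K} are all mutually reachable — one SCC of size 8.
{F, H} are all mutually reachable — one SCC of size 2.
{C} is an SCC by itself.
The largest has 8 vertices.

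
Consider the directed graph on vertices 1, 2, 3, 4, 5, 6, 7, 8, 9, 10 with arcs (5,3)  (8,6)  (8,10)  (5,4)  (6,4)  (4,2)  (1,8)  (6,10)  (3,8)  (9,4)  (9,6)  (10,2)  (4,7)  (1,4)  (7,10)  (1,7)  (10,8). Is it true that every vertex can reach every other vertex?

No

There is no directed path from 8 to 1, so the graph is not strongly connected.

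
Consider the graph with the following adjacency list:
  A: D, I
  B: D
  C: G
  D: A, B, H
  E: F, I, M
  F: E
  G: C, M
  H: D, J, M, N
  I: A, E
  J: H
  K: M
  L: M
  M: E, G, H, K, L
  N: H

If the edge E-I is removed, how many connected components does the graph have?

E and I are still connected via E-M-H-D-A-I, so the component count stays at 1.

1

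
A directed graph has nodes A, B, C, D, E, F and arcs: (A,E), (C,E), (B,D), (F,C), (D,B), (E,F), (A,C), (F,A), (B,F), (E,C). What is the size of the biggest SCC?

{A, C, E, F} are all mutually reachable — one SCC of size 4.
{B, D} are all mutually reachable — one SCC of size 2.
The largest has 4 vertices.

4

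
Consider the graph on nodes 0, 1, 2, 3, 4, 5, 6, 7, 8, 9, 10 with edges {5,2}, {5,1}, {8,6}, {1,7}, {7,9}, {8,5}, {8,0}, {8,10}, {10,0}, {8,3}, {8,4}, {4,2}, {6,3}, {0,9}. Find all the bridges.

none

The edges on the cycle 8-6-3-8 are not bridges since each lies on that cycle.
Every edge lies on some cycle, so there are no bridges.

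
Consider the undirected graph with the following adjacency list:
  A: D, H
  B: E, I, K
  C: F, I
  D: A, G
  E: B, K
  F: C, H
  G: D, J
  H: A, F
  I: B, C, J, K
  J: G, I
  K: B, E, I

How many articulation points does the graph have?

1

Removing I increases the component count from 1 to 2, so I is a cut vertex.
By contrast removing F leaves 1 component; it is not a cut vertex. No other vertex is a cut vertex either.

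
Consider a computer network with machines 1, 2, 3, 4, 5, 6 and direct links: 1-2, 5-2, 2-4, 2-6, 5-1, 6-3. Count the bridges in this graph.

3

The edges on the cycle 5-1-2-5 are not bridges since each lies on that cycle.
But removing 2-4 disconnects 2 from 4; removing 2-6 disconnects 2 from 6; removing 6-3 disconnects 6 from 3 — these are bridges.
That makes 3 bridges.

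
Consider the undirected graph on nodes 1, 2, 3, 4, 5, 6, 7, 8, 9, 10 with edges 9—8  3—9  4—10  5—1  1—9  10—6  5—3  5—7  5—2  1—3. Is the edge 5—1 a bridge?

After removing 5—1, the path 5-3-1 still connects them, so the edge is not a bridge.

No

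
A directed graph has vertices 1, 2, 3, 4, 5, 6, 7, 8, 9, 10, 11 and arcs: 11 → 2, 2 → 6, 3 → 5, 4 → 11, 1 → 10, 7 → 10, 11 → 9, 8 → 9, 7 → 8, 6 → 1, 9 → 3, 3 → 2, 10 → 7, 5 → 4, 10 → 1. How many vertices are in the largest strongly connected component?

11

{1, 2, 3, 4, 5, 6, 7, 8, 9, 10, 11} are all mutually reachable — one SCC of size 11.
The largest has 11 vertices.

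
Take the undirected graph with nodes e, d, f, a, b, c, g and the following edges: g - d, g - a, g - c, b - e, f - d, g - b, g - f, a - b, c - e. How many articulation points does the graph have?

Removing g increases the component count from 1 to 2, so g is a cut vertex.
By contrast removing c leaves 1 component; it is not a cut vertex. No other vertex is a cut vertex either.

1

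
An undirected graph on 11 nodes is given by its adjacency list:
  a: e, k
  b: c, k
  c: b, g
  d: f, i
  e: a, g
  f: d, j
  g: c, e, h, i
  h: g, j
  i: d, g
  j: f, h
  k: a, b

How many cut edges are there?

0

The edges on the cycle g-e-a-k-b-c-g are not bridges since each lies on that cycle.
Every edge lies on some cycle, so there are no bridges.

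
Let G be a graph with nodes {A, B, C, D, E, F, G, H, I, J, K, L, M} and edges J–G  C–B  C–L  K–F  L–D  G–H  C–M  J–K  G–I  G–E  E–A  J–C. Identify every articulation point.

Removing C increases the component count from 1 to 4, so C is a cut vertex.
Removing E increases the component count from 1 to 2, so E is a cut vertex.
Removing G increases the component count from 1 to 4, so G is a cut vertex.
Likewise J, K, L are cut vertices.
By contrast removing H leaves 1 component; it is not a cut vertex. No other vertex is a cut vertex either.

C, E, G, J, K, L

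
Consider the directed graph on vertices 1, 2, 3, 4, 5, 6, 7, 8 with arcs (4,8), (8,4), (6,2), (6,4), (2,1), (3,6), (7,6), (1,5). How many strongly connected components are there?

7

{4, 8} are all mutually reachable — one SCC of size 2.
{2} is an SCC by itself.
{7} is an SCC by itself.
{5} is an SCC by itself.
{6} is an SCC by itself.
(and 2 more singleton SCCs)
That gives 7 strongly connected components.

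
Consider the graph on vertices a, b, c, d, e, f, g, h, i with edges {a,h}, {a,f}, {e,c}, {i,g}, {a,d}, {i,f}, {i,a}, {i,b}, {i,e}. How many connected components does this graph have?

1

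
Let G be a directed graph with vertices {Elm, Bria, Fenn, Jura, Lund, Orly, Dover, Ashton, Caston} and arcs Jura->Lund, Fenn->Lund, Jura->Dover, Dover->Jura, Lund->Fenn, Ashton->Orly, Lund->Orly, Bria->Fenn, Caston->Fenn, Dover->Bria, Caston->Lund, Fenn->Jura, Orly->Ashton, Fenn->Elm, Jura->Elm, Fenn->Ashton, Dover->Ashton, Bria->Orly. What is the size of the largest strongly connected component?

5

{Bria, Fenn, Jura, Lund, Dover} are all mutually reachable — one SCC of size 5.
{Orly, Ashton} are all mutually reachable — one SCC of size 2.
{Caston} is an SCC by itself.
{Elm} is an SCC by itself.
The largest has 5 vertices.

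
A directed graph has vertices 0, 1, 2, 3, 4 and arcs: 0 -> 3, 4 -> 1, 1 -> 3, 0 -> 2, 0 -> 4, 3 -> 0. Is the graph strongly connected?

No

There is no directed path from 2 to 3, so the graph is not strongly connected.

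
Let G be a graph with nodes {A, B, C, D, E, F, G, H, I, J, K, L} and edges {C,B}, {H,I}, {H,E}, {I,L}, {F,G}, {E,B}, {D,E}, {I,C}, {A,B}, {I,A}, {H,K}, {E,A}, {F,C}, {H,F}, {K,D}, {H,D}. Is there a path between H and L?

From H we can reach A, B, C, D, E, F, G, H, I, K, L, which includes L.

Yes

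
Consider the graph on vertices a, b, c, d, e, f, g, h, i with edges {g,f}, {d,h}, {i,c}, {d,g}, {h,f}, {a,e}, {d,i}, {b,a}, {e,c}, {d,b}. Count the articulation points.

Removing d increases the component count from 1 to 2, so d is a cut vertex.
By contrast removing c leaves 1 component; it is not a cut vertex. No other vertex is a cut vertex either.

1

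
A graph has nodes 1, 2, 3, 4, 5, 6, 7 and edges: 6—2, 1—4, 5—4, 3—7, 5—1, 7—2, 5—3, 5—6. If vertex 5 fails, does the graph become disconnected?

Deleting 5 raises the number of components from 1 to 2, so 5 is a cut vertex.

Yes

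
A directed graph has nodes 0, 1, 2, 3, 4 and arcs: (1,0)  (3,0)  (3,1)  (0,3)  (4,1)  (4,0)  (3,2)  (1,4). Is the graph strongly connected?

No

There is no directed path from 2 to 0, so the graph is not strongly connected.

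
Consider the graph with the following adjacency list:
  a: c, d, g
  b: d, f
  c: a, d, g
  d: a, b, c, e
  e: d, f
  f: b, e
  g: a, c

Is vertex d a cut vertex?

Deleting d raises the number of components from 1 to 2, so d is a cut vertex.

Yes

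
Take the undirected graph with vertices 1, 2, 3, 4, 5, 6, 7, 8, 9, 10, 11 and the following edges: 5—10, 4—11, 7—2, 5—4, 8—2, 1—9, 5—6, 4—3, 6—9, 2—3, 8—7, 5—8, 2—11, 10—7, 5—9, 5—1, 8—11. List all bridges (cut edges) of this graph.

none

The edges on the cycle 5-10-7-2-3-4-5 are not bridges since each lies on that cycle.
Every edge lies on some cycle, so there are no bridges.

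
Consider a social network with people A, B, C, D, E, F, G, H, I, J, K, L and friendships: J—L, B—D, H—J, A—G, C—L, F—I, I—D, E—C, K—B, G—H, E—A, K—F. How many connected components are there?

2

Starting from B we can reach B, D, F, I, K. That is one component of size 5.
Starting from A we can reach A, C, E, G, H, J, L. That is one component of size 7.
Total: 2 components.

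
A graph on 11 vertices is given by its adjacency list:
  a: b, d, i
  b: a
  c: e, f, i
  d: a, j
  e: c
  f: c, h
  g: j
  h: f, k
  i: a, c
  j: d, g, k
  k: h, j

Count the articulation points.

3

Removing a increases the component count from 1 to 2, so a is a cut vertex.
Removing c increases the component count from 1 to 2, so c is a cut vertex.
Removing j increases the component count from 1 to 2, so j is a cut vertex.
By contrast removing h leaves 1 component; it is not a cut vertex. No other vertex is a cut vertex either.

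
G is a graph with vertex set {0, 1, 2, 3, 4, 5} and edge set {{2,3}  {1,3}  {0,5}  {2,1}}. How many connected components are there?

4 is isolated — a component by itself.
Starting from 0 we can reach 0, 5. That is one component of size 2.
Starting from 1 we can reach 1, 2, 3. That is one component of size 3.
Total: 3 components.

3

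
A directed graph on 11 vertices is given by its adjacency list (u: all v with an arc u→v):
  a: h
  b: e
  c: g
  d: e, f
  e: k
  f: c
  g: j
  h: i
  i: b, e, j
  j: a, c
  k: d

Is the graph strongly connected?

From b we can reach every vertex (a, b, c, d, e, f, g, h, i, j, k), and every vertex can reach b (a, b, c, d, e, f, g, h, i, j, k). So the whole graph is one strongly connected component.

Yes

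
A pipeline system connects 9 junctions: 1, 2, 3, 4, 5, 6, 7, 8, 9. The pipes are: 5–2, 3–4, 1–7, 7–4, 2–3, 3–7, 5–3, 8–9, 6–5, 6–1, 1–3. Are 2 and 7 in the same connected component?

Yes

From 2 we can reach 1, 2, 3, 4, 5, 6, 7, which includes 7.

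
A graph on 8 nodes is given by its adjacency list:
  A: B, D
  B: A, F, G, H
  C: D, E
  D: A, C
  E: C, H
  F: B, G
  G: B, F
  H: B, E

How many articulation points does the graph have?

Removing B increases the component count from 1 to 2, so B is a cut vertex.
By contrast removing D leaves 1 component; it is not a cut vertex. No other vertex is a cut vertex either.

1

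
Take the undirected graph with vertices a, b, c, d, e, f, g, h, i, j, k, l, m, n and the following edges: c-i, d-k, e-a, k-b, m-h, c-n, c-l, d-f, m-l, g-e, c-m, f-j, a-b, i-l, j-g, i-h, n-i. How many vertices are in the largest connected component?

8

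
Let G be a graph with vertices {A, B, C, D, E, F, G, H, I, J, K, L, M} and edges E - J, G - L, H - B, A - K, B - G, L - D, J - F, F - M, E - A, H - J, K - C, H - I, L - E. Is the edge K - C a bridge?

Removing K - C leaves no path between K and C: the component count goes from 1 to 2. So it is a bridge.

Yes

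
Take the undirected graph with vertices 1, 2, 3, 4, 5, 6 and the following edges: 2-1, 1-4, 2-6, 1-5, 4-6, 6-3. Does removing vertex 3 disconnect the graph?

No

Deleting 3 leaves 1 component (was 1), so 3 is not a cut vertex.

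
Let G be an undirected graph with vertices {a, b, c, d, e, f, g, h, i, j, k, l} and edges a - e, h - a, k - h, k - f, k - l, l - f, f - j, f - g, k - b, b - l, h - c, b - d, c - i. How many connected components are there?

Starting from a we can reach a, b, c, d, e, f, g, h, i, j, k, l. That is one component of size 12.
Total: 1 component.

1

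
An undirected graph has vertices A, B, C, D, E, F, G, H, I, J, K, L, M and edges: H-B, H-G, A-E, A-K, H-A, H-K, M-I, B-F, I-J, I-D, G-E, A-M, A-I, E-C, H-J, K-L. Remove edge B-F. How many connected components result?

Before removal there is 1 component.
B-F is a bridge — removing it separates B's side from F's side.
After removal: 2 components.

2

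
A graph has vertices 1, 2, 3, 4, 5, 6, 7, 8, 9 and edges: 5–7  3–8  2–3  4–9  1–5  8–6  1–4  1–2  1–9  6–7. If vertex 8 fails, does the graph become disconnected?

No

Deleting 8 leaves 1 component (was 1) (its neighbors 3, 6 remain connected to each other), so 8 is not a cut vertex.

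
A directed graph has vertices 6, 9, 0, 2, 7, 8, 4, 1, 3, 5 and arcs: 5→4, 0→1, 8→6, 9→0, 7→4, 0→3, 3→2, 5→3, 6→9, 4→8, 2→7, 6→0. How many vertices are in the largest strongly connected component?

8

{0, 2, 3, 4, 6, 7, 8, 9} are all mutually reachable — one SCC of size 8.
{5} is an SCC by itself.
{1} is an SCC by itself.
The largest has 8 vertices.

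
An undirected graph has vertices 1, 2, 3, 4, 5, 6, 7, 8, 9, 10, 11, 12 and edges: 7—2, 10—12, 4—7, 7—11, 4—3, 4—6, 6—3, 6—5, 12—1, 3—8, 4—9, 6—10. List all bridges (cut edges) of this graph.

The edges on the cycle 4-6-3-4 are not bridges since each lies on that cycle.
But removing 10—12 disconnects 10 from 12; removing 2—7 disconnects 2 from 7; removing 3—8 disconnects 3 from 8; removing 11—7 disconnects 11 from 7 — these are bridges.
In total 9 edges are bridges.

1-12, 10-12, 10-6, 11-7, 2-7, 3-8, 4-7, 4-9, 5-6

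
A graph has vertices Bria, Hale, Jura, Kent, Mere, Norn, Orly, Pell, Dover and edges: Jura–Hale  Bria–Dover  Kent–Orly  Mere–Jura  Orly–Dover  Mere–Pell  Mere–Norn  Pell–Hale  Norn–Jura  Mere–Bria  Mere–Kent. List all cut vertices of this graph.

Mere

Removing Mere increases the component count from 1 to 2, so Mere is a cut vertex.
By contrast removing Norn leaves 1 component; it is not a cut vertex. No other vertex is a cut vertex either.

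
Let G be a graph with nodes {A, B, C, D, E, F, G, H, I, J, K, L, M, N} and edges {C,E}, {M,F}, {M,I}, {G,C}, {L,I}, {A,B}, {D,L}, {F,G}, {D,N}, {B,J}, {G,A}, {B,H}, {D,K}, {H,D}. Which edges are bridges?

The edges on the cycle M-F-G-A-B-H-D-L-I-M are not bridges since each lies on that cycle.
But removing J—B disconnects J from B; removing N—D disconnects N from D; removing C—E disconnects C from E; removing K—D disconnects K from D — these are bridges.
In total 5 edges are bridges.

B-J, C-E, C-G, D-K, D-N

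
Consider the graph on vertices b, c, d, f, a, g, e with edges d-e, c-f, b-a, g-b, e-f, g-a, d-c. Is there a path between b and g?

From b we can reach a, b, g, which includes g.

Yes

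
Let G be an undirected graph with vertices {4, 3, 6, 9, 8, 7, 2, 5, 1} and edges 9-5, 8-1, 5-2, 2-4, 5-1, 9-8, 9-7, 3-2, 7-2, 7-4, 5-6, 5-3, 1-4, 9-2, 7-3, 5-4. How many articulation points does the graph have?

Removing 5 increases the component count from 1 to 2, so 5 is a cut vertex.
By contrast removing 2 leaves 1 component; it is not a cut vertex. No other vertex is a cut vertex either.

1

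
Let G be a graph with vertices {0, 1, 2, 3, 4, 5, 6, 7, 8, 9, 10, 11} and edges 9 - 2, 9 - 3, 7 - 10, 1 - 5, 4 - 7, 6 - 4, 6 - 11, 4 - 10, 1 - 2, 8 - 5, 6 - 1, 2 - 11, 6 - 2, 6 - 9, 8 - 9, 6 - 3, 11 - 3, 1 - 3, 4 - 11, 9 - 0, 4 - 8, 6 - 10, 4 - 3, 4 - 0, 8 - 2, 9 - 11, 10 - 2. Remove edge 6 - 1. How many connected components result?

1

6 and 1 are still connected via 6-3-1, so the component count stays at 1.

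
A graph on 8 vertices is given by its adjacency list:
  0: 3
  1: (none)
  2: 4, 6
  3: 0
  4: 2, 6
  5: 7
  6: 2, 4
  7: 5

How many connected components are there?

4

1 is isolated — a component by itself.
Starting from 5 we can reach 5, 7. That is one component of size 2.
Starting from 0 we can reach 0, 3. That is one component of size 2.
Starting from 2 we can reach 2, 4, 6. That is one component of size 3.
Total: 4 components.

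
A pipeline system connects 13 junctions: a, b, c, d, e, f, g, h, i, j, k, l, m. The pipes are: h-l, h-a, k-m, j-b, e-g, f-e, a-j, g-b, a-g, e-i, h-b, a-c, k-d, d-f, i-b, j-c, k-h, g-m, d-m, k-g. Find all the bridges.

h-l

The edges on the cycle k-h-a-j-b-i-e-f-d-k are not bridges since each lies on that cycle.
But removing h-l disconnects h from l — this is a bridge.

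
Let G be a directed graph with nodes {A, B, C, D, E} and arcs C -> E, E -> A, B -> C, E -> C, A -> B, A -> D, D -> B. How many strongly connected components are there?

1

{A, B, C, D, E} are all mutually reachable — one SCC of size 5.
That gives 1 strongly connected component.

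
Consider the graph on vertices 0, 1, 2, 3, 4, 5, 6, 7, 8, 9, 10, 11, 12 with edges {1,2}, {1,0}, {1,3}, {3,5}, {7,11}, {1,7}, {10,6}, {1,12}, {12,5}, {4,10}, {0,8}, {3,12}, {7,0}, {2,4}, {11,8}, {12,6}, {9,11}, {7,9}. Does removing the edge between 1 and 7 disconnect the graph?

After removing 1-7, the path 1-0-7 still connects them, so the edge is not a bridge.

No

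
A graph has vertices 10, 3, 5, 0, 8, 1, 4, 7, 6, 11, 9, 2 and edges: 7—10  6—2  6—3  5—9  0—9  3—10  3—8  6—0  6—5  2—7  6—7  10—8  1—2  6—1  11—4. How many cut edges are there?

The edges on the cycle 6-1-2-6 are not bridges since each lies on that cycle.
But removing 11—4 disconnects 11 from 4 — this is a bridge.

1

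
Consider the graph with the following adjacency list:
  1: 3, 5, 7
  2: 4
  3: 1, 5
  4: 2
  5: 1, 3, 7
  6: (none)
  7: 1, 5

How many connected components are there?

3

6 is isolated — a component by itself.
Starting from 2 we can reach 2, 4. That is one component of size 2.
Starting from 1 we can reach 1, 3, 5, 7. That is one component of size 4.
Total: 3 components.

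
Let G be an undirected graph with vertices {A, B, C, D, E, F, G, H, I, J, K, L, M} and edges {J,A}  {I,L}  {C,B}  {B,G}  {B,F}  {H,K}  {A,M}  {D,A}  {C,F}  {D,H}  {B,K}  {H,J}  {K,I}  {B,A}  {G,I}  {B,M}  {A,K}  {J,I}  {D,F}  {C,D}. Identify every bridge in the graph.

The edges on the cycle B-G-I-K-A-B are not bridges since each lies on that cycle.
But removing I–L disconnects I from L — this is a bridge.

I-L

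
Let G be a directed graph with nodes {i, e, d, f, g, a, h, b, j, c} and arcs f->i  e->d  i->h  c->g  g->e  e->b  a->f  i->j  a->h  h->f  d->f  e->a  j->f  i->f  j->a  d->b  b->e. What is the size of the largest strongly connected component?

{a, f, h, i, j} are all mutually reachable — one SCC of size 5.
{b, d, e} are all mutually reachable — one SCC of size 3.
{c} is an SCC by itself.
{g} is an SCC by itself.
The largest has 5 vertices.

5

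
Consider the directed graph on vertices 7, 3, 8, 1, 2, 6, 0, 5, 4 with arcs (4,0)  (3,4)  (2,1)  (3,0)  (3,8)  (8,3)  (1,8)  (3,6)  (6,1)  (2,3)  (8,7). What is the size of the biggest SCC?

4

{1, 3, 6, 8} are all mutually reachable — one SCC of size 4.
{5} is an SCC by itself.
{2} is an SCC by itself.
{4} is an SCC by itself.
{7} is an SCC by itself.
(and 1 more singleton SCC)
The largest has 4 vertices.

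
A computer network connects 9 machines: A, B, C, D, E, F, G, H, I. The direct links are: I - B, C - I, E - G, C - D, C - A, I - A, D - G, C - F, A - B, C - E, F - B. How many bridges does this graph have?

0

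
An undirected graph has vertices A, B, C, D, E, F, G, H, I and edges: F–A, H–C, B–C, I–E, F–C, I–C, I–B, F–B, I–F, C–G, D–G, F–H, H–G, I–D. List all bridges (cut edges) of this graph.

A-F, E-I

The edges on the cycle F-H-C-B-F are not bridges since each lies on that cycle.
But removing A–F disconnects A from F; removing E–I disconnects E from I — these are bridges.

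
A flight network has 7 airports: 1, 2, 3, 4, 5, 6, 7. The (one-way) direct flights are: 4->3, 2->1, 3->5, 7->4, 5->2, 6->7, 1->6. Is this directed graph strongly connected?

Yes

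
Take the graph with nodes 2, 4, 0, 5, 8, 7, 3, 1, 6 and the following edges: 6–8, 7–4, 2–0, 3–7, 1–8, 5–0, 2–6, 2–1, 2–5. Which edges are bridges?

3-7, 4-7

The edges on the cycle 2-5-0-2 are not bridges since each lies on that cycle.
But removing 3–7 disconnects 3 from 7; removing 4–7 disconnects 4 from 7 — these are bridges.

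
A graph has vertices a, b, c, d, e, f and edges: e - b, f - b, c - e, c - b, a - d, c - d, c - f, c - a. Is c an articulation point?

Deleting c raises the number of components from 1 to 2, so c is a cut vertex.

Yes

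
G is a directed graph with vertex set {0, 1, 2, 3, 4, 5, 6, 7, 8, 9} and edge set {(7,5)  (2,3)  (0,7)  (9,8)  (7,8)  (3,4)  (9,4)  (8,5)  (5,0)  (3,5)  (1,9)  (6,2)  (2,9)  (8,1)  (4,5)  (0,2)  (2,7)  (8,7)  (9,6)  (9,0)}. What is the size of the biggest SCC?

{0, 1, 2, 3, 4, 5, 6, 7, 8, 9} are all mutually reachable — one SCC of size 10.
The largest has 10 vertices.

10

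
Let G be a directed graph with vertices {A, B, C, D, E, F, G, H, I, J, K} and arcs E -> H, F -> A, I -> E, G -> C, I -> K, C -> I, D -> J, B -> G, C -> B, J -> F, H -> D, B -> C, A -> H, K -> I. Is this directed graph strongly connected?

There is no directed path from E to B, so the graph is not strongly connected.

No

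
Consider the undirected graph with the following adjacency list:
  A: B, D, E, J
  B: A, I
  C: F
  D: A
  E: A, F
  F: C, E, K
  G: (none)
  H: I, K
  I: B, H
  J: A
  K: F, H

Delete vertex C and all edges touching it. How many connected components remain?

2

With C gone, the remaining components are: {G}; {A, B, D, E, F, H, I, J, K}.
That is 2 components.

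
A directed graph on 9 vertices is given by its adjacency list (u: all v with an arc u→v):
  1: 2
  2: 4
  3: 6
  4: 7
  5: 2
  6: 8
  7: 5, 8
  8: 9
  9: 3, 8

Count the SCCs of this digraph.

3

{2, 4, 5, 7} are all mutually reachable — one SCC of size 4.
{3, 6, 8, 9} are all mutually reachable — one SCC of size 4.
{1} is an SCC by itself.
That gives 3 strongly connected components.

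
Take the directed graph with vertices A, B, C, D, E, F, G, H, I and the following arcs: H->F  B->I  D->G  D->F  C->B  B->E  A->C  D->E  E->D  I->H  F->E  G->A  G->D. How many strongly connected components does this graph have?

{A, B, C, D, E, F, G, H, I} are all mutually reachable — one SCC of size 9.
That gives 1 strongly connected component.

1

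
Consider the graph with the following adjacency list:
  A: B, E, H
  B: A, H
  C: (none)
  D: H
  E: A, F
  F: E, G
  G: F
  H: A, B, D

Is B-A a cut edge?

No

After removing B-A, the path B-H-A still connects them, so the edge is not a bridge.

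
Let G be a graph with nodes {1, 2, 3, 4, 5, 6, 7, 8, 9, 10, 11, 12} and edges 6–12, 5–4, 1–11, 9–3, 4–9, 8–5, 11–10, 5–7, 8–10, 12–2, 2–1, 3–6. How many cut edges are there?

The edges on the cycle 8-5-4-9-3-6-12-2-1-11-10-8 are not bridges since each lies on that cycle.
But removing 5–7 disconnects 5 from 7 — this is a bridge.

1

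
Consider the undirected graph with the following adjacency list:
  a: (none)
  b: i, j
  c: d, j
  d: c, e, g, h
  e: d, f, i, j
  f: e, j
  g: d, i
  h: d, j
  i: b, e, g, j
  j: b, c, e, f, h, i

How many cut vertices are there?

0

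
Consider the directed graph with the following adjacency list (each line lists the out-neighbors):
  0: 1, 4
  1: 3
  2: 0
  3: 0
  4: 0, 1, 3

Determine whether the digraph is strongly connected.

No

There is no directed path from 1 to 2, so the graph is not strongly connected.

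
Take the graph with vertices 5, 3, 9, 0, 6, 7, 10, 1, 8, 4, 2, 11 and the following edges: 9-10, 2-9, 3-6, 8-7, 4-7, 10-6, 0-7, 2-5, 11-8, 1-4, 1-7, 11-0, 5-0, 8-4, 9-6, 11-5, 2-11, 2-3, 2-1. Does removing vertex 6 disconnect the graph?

No

Deleting 6 leaves 1 component (was 1) (its neighbors 3, 9, 10 remain connected to each other), so 6 is not a cut vertex.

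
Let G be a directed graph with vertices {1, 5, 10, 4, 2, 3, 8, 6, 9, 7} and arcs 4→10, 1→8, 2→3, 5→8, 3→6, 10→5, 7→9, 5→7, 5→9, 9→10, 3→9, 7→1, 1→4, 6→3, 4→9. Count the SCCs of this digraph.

4

{1, 4, 5, 7, 9, 10} are all mutually reachable — one SCC of size 6.
{3, 6} are all mutually reachable — one SCC of size 2.
{8} is an SCC by itself.
{2} is an SCC by itself.
That gives 4 strongly connected components.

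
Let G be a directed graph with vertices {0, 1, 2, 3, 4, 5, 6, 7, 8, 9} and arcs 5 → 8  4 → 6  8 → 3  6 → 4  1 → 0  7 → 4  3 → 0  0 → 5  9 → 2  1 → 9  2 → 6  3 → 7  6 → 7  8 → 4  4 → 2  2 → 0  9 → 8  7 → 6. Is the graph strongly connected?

No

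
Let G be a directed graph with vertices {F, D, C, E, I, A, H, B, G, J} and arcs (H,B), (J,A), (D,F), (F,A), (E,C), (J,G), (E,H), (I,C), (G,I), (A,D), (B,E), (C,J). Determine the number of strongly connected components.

3

{C, G, I, J} are all mutually reachable — one SCC of size 4.
{A, D, F} are all mutually reachable — one SCC of size 3.
{B, E, H} are all mutually reachable — one SCC of size 3.
That gives 3 strongly connected components.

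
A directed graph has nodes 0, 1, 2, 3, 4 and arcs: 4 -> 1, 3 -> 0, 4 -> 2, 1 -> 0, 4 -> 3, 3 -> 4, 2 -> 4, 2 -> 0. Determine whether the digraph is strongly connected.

There is no directed path from 1 to 3, so the graph is not strongly connected.

No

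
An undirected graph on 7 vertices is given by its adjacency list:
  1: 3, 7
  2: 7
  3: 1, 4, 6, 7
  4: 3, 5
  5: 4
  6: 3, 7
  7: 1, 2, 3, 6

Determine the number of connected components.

Starting from 1 we can reach 1, 2, 3, 4, 5, 6, 7. That is one component of size 7.
Total: 1 component.

1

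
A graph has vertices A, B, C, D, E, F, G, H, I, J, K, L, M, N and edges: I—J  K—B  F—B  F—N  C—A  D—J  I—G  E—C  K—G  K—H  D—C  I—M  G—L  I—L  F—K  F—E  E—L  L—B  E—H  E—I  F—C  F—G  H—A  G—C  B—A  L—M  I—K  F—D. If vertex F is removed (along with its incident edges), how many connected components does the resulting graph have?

With F gone, the remaining components are: {N}; {A, B, C, D, E, G, H, I, J, K, L, M}.
That is 2 components.

2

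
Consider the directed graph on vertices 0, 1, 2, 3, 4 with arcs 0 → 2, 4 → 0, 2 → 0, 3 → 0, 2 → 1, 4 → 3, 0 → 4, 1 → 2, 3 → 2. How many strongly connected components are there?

{0, 1, 2, 3, 4} are all mutually reachable — one SCC of size 5.
That gives 1 strongly connected component.

1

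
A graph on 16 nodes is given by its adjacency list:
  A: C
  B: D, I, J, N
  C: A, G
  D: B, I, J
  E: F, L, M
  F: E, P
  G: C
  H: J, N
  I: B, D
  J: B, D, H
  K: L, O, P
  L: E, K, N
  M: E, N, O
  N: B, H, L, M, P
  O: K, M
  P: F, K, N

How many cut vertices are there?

Removing C increases the component count from 2 to 3, so C is a cut vertex.
Removing N increases the component count from 2 to 3, so N is a cut vertex.
By contrast removing H leaves 2 components; it is not a cut vertex. No other vertex is a cut vertex either.

2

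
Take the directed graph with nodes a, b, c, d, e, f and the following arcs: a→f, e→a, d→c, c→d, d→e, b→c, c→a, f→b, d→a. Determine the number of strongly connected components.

{a, b, c, d, e, f} are all mutually reachable — one SCC of size 6.
That gives 1 strongly connected component.

1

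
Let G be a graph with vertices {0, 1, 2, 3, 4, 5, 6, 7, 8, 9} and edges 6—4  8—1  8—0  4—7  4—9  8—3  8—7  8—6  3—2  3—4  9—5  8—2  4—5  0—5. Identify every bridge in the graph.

1-8

The edges on the cycle 8-0-5-9-4-3-8 are not bridges since each lies on that cycle.
But removing 8—1 disconnects 8 from 1 — this is a bridge.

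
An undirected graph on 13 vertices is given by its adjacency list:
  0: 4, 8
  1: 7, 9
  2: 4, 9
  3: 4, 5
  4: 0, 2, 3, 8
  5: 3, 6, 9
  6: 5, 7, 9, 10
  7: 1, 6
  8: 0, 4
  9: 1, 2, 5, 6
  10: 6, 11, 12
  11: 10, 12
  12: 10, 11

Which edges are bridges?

The edges on the cycle 4-8-0-4 are not bridges since each lies on that cycle.
But removing 6-10 disconnects 6 from 10 — this is a bridge.

10-6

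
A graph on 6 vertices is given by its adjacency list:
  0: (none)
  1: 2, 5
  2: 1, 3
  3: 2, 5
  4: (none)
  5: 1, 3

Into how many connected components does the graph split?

0 is isolated — a component by itself.
4 is isolated — a component by itself.
Starting from 1 we can reach 1, 2, 3, 5. That is one component of size 4.
Total: 3 components.

3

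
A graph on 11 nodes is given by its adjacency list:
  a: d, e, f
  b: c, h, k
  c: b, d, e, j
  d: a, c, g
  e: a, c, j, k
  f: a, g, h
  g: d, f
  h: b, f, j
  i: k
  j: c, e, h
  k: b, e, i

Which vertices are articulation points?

k

Removing k increases the component count from 1 to 2, so k is a cut vertex.
By contrast removing e leaves 1 component; it is not a cut vertex. No other vertex is a cut vertex either.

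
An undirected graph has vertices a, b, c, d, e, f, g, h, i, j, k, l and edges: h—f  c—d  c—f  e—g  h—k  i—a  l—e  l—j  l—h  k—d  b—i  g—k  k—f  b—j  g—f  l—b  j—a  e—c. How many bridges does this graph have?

The edges on the cycle e-g-k-d-c-e are not bridges since each lies on that cycle.
Every edge lies on some cycle, so there are no bridges.

0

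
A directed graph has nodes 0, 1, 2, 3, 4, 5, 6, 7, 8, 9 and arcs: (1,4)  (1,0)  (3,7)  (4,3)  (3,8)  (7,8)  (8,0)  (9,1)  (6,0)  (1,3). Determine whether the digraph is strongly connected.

No

There is no directed path from 5 to 3, so the graph is not strongly connected.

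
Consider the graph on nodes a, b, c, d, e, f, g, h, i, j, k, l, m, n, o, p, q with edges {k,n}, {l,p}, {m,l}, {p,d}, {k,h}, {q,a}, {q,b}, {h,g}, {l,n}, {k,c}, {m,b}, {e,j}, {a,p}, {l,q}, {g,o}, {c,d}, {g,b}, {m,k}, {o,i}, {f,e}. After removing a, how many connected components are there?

2

With a gone, the remaining components are: {e, f, j}; {b, c, d, g, h, i, k, l, m, n, o, p, q}.
That is 2 components.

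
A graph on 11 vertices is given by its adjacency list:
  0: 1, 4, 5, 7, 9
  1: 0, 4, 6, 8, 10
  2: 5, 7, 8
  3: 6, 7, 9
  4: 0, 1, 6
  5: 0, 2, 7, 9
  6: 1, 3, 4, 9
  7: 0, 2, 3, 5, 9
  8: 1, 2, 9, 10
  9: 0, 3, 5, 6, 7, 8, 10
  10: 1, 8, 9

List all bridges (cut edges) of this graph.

The edges on the cycle 7-3-9-7 are not bridges since each lies on that cycle.
Every edge lies on some cycle, so there are no bridges.

none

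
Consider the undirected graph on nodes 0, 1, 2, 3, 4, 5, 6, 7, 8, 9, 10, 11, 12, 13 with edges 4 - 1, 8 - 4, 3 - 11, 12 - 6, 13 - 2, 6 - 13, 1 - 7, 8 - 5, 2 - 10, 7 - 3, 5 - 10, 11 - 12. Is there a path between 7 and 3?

From 7 we can reach 1, 2, 3, 4, 5, 6, 7, 8, 10, 11, 12, 13, which includes 3.

Yes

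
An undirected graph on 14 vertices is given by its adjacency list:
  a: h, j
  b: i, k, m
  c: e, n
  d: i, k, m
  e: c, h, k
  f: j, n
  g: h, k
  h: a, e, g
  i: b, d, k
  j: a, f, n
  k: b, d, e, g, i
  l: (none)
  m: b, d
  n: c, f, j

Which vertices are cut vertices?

k

Removing k increases the component count from 2 to 3, so k is a cut vertex.
By contrast removing a leaves 2 components; it is not a cut vertex. No other vertex is a cut vertex either.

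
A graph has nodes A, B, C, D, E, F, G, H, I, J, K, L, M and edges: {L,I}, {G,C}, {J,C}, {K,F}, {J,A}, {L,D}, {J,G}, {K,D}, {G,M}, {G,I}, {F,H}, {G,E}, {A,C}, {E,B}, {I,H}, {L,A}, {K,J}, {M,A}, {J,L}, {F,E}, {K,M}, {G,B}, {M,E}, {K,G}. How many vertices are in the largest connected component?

Starting from A we can reach A, B, C, D, E, F, G, H, I, J, K, L, M. That is one component of size 13.
The largest has 13 vertices.

13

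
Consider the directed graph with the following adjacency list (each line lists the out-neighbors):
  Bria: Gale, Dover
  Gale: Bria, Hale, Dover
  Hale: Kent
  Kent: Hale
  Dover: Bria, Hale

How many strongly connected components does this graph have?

2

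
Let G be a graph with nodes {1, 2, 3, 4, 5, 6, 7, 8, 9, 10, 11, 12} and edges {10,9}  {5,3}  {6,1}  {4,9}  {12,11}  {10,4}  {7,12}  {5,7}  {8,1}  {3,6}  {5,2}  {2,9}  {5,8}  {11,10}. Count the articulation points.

Removing 5 increases the component count from 1 to 2, so 5 is a cut vertex.
By contrast removing 1 leaves 1 component; it is not a cut vertex. No other vertex is a cut vertex either.

1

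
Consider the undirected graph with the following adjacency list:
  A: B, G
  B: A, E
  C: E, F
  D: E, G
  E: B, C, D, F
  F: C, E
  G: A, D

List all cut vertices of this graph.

E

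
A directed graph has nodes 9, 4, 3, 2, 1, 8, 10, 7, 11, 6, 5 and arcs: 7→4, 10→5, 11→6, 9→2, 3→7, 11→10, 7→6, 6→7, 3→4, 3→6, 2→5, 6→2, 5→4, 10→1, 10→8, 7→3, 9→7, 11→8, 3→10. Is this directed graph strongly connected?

No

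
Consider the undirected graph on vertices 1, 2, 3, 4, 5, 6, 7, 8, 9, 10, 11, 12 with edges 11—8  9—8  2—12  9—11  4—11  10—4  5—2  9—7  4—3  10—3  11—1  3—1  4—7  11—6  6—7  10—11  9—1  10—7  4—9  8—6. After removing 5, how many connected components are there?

With 5 gone, the remaining components are: {2, 12}; {1, 3, 4, 6, 7, 8, 9, 10, 11}.
That is 2 components.

2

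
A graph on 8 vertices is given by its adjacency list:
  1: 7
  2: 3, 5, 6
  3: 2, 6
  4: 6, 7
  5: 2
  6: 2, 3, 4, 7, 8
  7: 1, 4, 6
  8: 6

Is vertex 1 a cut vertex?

No

Deleting 1 leaves 1 component (was 1), so 1 is not a cut vertex.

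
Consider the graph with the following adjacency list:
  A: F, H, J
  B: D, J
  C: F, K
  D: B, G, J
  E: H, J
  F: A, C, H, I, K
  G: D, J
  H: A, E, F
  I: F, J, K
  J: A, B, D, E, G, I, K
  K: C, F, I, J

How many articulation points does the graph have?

Removing J increases the component count from 1 to 2, so J is a cut vertex.
By contrast removing G leaves 1 component; it is not a cut vertex. No other vertex is a cut vertex either.

1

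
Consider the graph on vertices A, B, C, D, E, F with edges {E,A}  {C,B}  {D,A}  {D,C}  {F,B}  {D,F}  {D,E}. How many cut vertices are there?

1

Removing D increases the component count from 1 to 2, so D is a cut vertex.
By contrast removing C leaves 1 component; it is not a cut vertex. No other vertex is a cut vertex either.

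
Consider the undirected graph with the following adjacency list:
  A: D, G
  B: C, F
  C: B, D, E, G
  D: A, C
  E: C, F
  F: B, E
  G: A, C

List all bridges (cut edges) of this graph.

The edges on the cycle C-B-F-E-C are not bridges since each lies on that cycle.
Every edge lies on some cycle, so there are no bridges.

none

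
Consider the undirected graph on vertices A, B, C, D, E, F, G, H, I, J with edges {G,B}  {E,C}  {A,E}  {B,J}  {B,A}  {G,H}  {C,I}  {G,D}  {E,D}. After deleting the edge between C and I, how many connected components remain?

3

Before removal there are 2 components.
C—I is a bridge — removing it separates C's side from I's side.
After removal: 3 components.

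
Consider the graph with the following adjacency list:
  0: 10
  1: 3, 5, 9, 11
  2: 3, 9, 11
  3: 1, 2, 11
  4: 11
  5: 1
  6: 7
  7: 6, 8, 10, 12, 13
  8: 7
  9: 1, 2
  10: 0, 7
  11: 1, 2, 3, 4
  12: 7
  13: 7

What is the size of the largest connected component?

Starting from 1 we can reach 1, 2, 3, 4, 5, 9, 11. That is one component of size 7.
Starting from 0 we can reach 0, 6, 7, 8, 10, 12, 13. That is one component of size 7.
The largest has 7 vertices.

7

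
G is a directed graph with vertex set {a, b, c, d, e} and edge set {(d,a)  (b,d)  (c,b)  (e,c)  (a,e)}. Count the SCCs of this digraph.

{a, b, c, d, e} are all mutually reachable — one SCC of size 5.
That gives 1 strongly connected component.

1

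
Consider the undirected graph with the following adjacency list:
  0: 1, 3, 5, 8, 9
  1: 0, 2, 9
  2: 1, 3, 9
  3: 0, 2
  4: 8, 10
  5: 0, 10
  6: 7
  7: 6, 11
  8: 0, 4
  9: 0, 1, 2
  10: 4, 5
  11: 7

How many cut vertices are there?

2

Removing 0 increases the component count from 2 to 3, so 0 is a cut vertex.
Removing 7 increases the component count from 2 to 3, so 7 is a cut vertex.
By contrast removing 5 leaves 2 components; it is not a cut vertex. No other vertex is a cut vertex either.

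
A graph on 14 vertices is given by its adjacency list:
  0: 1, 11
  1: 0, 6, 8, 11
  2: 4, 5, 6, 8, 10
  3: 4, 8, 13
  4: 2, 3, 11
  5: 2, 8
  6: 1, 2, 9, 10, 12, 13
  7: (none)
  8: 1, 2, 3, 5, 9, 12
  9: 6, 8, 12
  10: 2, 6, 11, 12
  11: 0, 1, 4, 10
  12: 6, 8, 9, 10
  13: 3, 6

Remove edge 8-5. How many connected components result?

8 and 5 are still connected via 8-2-5, so the component count stays at 2.

2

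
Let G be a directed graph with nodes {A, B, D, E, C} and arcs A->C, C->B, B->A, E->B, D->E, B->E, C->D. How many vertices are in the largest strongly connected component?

5

{A, B, C, D, E} are all mutually reachable — one SCC of size 5.
The largest has 5 vertices.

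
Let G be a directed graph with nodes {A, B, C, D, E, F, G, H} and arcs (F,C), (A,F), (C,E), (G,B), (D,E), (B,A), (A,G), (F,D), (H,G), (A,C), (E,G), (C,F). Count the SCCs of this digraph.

{A, B, C, D, E, F, G} are all mutually reachable — one SCC of size 7.
{H} is an SCC by itself.
That gives 2 strongly connected components.

2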